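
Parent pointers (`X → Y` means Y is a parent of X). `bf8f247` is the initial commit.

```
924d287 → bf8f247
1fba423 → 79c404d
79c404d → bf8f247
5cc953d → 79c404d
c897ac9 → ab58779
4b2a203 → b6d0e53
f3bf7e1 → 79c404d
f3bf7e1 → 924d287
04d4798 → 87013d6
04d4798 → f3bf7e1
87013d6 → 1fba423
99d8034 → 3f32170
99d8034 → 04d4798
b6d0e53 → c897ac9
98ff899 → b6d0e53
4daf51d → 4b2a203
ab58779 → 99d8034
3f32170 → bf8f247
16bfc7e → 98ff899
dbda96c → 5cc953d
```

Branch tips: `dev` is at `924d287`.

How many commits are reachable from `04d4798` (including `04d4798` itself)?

7

Walking parent pointers from 04d4798: reachable set = {04d4798, 1fba423, 79c404d, 87013d6, 924d287, bf8f247, f3bf7e1}.
That is 7 commits.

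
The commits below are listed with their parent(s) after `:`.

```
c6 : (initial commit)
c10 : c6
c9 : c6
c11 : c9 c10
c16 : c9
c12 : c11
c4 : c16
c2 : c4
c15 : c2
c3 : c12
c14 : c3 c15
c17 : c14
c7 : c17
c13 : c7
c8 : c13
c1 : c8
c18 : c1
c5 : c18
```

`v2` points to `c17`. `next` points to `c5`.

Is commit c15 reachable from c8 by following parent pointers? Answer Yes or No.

Ancestors of c8 (commits reachable by following parents): {c10, c11, c12, c13, c14, c15, c16, c17, c2, c3, c4, c6, c7, c8, c9}.
c15 is in that set, so it is an ancestor of c8.

Yes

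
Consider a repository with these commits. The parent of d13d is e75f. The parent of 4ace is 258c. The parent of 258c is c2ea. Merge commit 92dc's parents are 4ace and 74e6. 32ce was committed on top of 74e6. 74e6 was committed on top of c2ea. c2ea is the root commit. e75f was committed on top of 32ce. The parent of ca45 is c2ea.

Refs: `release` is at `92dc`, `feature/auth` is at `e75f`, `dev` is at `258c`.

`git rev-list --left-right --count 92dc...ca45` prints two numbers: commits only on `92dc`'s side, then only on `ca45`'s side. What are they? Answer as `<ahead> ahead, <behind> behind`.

4 ahead, 1 behind

Reachable from 92dc: {258c, 4ace, 74e6, 92dc, c2ea}.
Reachable from ca45: {c2ea, ca45}.
Only in 92dc's history (ahead): {258c, 4ace, 74e6, 92dc} — 4.
Only in ca45's history (behind): {ca45} — 1.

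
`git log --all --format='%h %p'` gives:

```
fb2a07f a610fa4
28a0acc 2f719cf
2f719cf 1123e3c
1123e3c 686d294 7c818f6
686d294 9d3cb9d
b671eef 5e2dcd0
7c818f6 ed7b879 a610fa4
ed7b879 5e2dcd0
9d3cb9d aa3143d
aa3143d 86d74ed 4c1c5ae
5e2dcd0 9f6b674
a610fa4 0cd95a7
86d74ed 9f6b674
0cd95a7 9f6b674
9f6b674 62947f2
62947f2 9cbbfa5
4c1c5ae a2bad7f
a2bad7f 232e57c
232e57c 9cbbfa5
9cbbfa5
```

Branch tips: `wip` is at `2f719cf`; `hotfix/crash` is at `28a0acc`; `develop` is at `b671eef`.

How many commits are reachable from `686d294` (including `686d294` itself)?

Walking parent pointers from 686d294: reachable set = {232e57c, 4c1c5ae, 62947f2, 686d294, 86d74ed, 9cbbfa5, 9d3cb9d, 9f6b674, a2bad7f, aa3143d}.
That is 10 commits.

10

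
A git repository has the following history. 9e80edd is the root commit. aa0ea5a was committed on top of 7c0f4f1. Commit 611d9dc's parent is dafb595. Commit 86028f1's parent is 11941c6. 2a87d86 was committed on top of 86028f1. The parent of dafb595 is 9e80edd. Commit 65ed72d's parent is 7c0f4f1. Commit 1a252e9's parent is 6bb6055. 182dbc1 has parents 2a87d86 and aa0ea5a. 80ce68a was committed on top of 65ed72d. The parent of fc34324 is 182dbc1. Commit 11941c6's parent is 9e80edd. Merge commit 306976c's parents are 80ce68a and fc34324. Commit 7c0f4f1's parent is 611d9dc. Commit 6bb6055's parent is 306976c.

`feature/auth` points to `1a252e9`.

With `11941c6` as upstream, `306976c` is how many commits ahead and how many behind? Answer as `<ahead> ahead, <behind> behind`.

Reachable from 306976c: {11941c6, 182dbc1, 2a87d86, 306976c, 611d9dc, 65ed72d, 7c0f4f1, 80ce68a, 86028f1, 9e80edd, aa0ea5a, dafb595, fc34324}.
Reachable from 11941c6: {11941c6, 9e80edd}.
Only in 306976c's history (ahead): {182dbc1, 2a87d86, 306976c, 611d9dc, 65ed72d, 7c0f4f1, 80ce68a, 86028f1, aa0ea5a, dafb595, fc34324} — 11.
Only in 11941c6's history (behind): {} — 0.

11 ahead, 0 behind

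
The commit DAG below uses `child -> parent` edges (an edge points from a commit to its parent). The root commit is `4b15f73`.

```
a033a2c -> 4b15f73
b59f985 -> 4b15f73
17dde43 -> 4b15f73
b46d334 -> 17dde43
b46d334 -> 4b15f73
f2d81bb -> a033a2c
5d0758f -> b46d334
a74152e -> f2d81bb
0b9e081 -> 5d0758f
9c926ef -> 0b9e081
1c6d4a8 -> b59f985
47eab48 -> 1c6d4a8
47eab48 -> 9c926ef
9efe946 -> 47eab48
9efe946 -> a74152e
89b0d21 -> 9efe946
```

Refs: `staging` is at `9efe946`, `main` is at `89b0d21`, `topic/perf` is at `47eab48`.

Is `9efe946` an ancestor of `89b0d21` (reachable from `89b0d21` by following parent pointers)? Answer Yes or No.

Yes

Ancestors of 89b0d21 (commits reachable by following parents): {0b9e081, 17dde43, 1c6d4a8, 47eab48, 4b15f73, 5d0758f, 89b0d21, 9c926ef, 9efe946, a033a2c, a74152e, b46d334, b59f985, f2d81bb}.
9efe946 is in that set, so it is an ancestor of 89b0d21.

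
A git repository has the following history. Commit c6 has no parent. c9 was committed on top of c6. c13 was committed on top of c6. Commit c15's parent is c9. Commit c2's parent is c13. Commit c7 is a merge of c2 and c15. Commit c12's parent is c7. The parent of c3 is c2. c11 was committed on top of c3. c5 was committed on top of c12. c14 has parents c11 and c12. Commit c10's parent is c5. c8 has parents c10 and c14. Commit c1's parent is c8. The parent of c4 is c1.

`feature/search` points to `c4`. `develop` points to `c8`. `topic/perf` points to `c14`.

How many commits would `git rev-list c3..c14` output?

Reachable from c14: {c11, c12, c13, c14, c15, c2, c3, c6, c7, c9}.
Reachable from c3: {c13, c2, c3, c6}.
In c14's history but not c3's: {c11, c12, c14, c15, c7, c9} — 6 commits.

6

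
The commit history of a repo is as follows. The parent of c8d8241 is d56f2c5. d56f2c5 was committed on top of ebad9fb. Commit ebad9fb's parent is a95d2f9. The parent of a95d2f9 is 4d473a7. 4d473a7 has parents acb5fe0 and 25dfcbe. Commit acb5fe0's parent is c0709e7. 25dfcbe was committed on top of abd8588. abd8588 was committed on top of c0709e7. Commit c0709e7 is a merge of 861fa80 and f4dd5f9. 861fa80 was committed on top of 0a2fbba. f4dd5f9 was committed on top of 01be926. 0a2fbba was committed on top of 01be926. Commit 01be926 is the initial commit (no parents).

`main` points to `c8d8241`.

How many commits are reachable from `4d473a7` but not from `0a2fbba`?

Reachable from 4d473a7: {01be926, 0a2fbba, 25dfcbe, 4d473a7, 861fa80, abd8588, acb5fe0, c0709e7, f4dd5f9}.
Reachable from 0a2fbba: {01be926, 0a2fbba}.
In 4d473a7's history but not 0a2fbba's: {25dfcbe, 4d473a7, 861fa80, abd8588, acb5fe0, c0709e7, f4dd5f9} — 7 commits.

7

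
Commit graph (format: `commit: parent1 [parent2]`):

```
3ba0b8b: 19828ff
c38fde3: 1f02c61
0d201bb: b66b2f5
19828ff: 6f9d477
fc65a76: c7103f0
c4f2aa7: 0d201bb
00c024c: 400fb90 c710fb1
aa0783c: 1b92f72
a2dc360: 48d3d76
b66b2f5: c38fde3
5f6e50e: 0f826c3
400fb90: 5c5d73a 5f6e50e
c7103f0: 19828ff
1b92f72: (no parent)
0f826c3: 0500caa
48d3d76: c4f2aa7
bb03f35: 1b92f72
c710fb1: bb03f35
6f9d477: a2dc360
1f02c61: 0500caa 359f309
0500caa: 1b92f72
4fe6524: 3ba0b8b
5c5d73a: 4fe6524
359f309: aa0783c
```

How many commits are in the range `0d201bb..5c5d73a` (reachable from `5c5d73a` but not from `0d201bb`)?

Reachable from 5c5d73a: {0500caa, 0d201bb, 19828ff, 1b92f72, 1f02c61, 359f309, 3ba0b8b, 48d3d76, 4fe6524, 5c5d73a, 6f9d477, a2dc360, aa0783c, b66b2f5, c38fde3, c4f2aa7}.
Reachable from 0d201bb: {0500caa, 0d201bb, 1b92f72, 1f02c61, 359f309, aa0783c, b66b2f5, c38fde3}.
In 5c5d73a's history but not 0d201bb's: {19828ff, 3ba0b8b, 48d3d76, 4fe6524, 5c5d73a, 6f9d477, a2dc360, c4f2aa7} — 8 commits.

8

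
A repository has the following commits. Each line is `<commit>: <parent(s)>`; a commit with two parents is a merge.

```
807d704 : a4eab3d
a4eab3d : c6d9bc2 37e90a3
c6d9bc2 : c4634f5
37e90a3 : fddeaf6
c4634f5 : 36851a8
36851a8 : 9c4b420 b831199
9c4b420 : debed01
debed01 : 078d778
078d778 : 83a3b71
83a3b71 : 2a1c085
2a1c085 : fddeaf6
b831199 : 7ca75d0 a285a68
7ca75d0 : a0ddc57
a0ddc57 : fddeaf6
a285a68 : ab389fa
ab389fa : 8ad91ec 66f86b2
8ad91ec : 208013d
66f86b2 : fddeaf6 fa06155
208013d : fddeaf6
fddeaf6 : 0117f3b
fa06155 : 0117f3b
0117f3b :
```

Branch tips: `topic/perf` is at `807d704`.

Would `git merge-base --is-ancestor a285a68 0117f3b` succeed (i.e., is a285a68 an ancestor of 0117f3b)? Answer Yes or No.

Ancestors of 0117f3b: {0117f3b}.
a285a68 is not in that set, so it is not an ancestor of 0117f3b.

No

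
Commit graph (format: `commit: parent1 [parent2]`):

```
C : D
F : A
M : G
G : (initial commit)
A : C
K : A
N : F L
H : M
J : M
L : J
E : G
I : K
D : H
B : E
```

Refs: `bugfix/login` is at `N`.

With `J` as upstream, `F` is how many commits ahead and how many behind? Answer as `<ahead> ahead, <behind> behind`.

5 ahead, 1 behind

Reachable from F: {A, C, D, F, G, H, M}.
Reachable from J: {G, J, M}.
Only in F's history (ahead): {A, C, D, F, H} — 5.
Only in J's history (behind): {J} — 1.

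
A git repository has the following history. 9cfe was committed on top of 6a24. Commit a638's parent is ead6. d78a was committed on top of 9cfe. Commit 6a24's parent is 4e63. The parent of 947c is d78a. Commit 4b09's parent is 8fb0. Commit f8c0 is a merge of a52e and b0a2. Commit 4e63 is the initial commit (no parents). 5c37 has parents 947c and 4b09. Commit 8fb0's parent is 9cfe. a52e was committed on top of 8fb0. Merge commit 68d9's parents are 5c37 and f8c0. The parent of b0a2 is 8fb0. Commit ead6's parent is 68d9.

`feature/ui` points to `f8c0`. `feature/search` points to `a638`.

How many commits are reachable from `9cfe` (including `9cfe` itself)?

3

Walking parent pointers from 9cfe: reachable set = {4e63, 6a24, 9cfe}.
That is 3 commits.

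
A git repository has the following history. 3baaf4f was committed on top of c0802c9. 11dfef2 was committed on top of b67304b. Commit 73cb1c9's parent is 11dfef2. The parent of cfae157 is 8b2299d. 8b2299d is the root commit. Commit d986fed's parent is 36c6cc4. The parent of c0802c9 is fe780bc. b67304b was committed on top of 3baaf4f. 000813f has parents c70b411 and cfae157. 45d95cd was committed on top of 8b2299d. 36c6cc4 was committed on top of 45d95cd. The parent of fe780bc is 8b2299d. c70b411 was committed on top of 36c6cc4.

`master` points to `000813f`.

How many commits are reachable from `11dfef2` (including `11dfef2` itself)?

6

Walking parent pointers from 11dfef2: reachable set = {11dfef2, 3baaf4f, 8b2299d, b67304b, c0802c9, fe780bc}.
That is 6 commits.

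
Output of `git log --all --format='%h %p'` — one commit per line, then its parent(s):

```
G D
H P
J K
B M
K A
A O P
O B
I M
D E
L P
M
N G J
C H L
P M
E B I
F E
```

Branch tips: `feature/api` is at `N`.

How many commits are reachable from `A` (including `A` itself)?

5

Walking parent pointers from A: reachable set = {A, B, M, O, P}.
That is 5 commits.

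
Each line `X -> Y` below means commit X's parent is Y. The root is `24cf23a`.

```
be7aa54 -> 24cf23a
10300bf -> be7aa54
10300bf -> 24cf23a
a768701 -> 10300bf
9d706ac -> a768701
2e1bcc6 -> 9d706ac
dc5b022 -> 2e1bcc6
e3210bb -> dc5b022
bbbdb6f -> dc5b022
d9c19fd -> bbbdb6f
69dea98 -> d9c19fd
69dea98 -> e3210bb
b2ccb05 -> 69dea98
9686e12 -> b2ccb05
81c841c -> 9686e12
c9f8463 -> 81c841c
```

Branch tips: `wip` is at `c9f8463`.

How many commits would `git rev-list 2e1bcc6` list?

6

Walking parent pointers from 2e1bcc6: reachable set = {10300bf, 24cf23a, 2e1bcc6, 9d706ac, a768701, be7aa54}.
That is 6 commits.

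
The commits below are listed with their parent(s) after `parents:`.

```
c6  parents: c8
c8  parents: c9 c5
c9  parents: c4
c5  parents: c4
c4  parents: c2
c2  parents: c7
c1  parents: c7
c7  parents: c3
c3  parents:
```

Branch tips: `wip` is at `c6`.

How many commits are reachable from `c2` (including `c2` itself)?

Walking parent pointers from c2: reachable set = {c2, c3, c7}.
That is 3 commits.

3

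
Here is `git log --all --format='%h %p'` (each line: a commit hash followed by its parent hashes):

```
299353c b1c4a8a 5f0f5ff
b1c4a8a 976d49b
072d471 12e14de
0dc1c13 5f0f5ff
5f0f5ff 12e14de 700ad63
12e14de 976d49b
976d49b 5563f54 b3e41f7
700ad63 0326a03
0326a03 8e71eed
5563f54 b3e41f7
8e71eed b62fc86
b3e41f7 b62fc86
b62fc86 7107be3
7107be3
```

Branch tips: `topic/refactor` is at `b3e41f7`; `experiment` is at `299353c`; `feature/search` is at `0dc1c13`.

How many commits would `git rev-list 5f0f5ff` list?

Walking parent pointers from 5f0f5ff: reachable set = {0326a03, 12e14de, 5563f54, 5f0f5ff, 700ad63, 7107be3, 8e71eed, 976d49b, b3e41f7, b62fc86}.
That is 10 commits.

10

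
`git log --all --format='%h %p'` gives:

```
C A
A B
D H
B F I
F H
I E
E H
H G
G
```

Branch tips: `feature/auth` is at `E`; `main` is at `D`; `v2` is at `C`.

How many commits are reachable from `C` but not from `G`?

Reachable from C: {A, B, C, E, F, G, H, I}.
Reachable from G: {G}.
In C's history but not G's: {A, B, C, E, F, H, I} — 7 commits.

7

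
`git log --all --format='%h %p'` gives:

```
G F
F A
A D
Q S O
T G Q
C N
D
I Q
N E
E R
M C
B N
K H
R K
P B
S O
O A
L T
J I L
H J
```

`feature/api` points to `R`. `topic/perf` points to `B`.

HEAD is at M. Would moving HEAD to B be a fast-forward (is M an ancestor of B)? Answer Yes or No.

No

A fast-forward from M to B is possible iff M is an ancestor of B.
Ancestors of B: {A, B, D, E, F, G, H, I, J, K, L, N, O, Q, R, S, T}.
M is not among them, so fast-forward is not possible.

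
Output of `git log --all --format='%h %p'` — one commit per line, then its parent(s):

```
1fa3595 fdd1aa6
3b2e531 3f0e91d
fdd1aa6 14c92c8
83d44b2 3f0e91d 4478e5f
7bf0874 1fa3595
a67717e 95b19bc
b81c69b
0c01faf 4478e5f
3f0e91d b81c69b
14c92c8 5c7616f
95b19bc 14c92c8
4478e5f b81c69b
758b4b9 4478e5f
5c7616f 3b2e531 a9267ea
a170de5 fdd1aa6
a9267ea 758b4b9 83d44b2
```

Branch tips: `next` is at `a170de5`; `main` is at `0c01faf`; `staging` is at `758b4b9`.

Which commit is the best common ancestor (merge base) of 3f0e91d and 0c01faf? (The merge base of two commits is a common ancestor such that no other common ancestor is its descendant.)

Ancestors of 3f0e91d: {3f0e91d, b81c69b}.
Ancestors of 0c01faf: {0c01faf, 4478e5f, b81c69b}.
Common ancestors: {b81c69b}.
The only common ancestor is b81c69b, so it is the merge base.

b81c69b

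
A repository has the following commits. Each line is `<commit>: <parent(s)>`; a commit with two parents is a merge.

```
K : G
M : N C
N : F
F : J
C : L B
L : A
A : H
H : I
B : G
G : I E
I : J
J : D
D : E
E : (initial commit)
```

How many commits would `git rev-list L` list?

Walking parent pointers from L: reachable set = {A, D, E, H, I, J, L}.
That is 7 commits.

7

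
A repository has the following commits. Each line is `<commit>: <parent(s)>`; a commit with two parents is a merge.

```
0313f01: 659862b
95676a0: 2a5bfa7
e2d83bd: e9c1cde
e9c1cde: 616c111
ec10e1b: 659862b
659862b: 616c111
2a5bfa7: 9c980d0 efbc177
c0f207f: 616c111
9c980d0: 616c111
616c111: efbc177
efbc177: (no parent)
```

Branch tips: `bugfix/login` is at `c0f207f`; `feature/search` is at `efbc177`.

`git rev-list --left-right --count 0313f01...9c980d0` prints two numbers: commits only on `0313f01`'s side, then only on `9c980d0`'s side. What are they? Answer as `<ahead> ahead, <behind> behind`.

Reachable from 0313f01: {0313f01, 616c111, 659862b, efbc177}.
Reachable from 9c980d0: {616c111, 9c980d0, efbc177}.
Only in 0313f01's history (ahead): {0313f01, 659862b} — 2.
Only in 9c980d0's history (behind): {9c980d0} — 1.

2 ahead, 1 behind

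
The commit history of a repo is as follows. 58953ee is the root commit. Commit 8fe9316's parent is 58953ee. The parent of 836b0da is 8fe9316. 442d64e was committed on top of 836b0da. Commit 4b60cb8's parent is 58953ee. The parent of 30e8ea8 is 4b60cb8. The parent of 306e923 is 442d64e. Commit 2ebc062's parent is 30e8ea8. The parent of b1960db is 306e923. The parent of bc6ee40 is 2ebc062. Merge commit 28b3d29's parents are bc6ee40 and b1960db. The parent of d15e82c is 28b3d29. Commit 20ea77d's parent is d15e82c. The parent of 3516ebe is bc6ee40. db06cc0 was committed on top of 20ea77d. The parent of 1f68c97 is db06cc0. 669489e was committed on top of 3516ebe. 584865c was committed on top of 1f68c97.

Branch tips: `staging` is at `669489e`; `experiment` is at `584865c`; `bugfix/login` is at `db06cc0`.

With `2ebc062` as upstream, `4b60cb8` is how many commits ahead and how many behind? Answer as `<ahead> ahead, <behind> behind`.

Reachable from 4b60cb8: {4b60cb8, 58953ee}.
Reachable from 2ebc062: {2ebc062, 30e8ea8, 4b60cb8, 58953ee}.
Only in 4b60cb8's history (ahead): {} — 0.
Only in 2ebc062's history (behind): {2ebc062, 30e8ea8} — 2.

0 ahead, 2 behind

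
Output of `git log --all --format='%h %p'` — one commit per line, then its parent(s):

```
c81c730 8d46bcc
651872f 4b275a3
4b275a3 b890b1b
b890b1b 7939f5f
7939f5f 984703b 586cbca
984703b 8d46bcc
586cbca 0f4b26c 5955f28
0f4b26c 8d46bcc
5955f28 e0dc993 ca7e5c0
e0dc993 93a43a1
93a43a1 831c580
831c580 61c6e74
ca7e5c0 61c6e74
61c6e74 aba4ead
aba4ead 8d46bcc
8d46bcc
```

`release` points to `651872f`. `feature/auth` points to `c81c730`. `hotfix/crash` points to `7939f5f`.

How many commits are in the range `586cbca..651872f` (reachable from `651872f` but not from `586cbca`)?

Reachable from 651872f: {0f4b26c, 4b275a3, 586cbca, 5955f28, 61c6e74, 651872f, 7939f5f, 831c580, 8d46bcc, 93a43a1, 984703b, aba4ead, b890b1b, ca7e5c0, e0dc993}.
Reachable from 586cbca: {0f4b26c, 586cbca, 5955f28, 61c6e74, 831c580, 8d46bcc, 93a43a1, aba4ead, ca7e5c0, e0dc993}.
In 651872f's history but not 586cbca's: {4b275a3, 651872f, 7939f5f, 984703b, b890b1b} — 5 commits.

5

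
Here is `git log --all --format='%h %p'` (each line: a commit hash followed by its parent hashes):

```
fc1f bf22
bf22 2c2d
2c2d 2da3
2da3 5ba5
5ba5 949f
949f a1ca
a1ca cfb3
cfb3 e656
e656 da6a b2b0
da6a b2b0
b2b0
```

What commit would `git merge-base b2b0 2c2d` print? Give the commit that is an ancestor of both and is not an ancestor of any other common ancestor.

Ancestors of b2b0: {b2b0}.
Ancestors of 2c2d: {2c2d, 2da3, 5ba5, 949f, a1ca, b2b0, cfb3, da6a, e656}.
Common ancestors: {b2b0}.
The only common ancestor is b2b0, so it is the merge base.

b2b0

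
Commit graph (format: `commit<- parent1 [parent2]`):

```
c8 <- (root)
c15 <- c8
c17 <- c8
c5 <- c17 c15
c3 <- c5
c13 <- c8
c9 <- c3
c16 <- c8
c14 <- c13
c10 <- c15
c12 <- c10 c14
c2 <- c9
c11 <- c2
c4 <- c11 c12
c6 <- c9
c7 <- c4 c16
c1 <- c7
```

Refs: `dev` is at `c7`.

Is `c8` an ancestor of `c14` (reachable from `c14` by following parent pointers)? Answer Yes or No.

Yes

Ancestors of c14 (commits reachable by following parents): {c13, c14, c8}.
c8 is in that set, so it is an ancestor of c14.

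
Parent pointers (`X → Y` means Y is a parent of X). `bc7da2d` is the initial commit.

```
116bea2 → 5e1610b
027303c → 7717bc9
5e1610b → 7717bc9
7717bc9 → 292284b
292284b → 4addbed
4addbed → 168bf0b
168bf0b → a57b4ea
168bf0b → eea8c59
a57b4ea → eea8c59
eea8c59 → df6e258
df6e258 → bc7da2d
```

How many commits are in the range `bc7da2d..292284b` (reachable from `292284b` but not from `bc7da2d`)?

Reachable from 292284b: {168bf0b, 292284b, 4addbed, a57b4ea, bc7da2d, df6e258, eea8c59}.
Reachable from bc7da2d: {bc7da2d}.
In 292284b's history but not bc7da2d's: {168bf0b, 292284b, 4addbed, a57b4ea, df6e258, eea8c59} — 6 commits.

6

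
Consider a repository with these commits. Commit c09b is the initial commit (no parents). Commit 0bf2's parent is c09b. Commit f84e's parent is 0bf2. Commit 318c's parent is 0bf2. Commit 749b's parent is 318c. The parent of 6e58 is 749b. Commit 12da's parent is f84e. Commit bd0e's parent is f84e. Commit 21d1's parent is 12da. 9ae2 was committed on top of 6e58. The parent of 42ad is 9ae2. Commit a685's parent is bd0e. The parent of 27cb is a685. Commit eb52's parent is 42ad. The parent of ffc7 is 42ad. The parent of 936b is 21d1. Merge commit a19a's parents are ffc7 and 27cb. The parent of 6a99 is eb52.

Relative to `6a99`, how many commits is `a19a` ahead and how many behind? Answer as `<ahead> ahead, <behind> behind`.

6 ahead, 2 behind

Reachable from a19a: {0bf2, 27cb, 318c, 42ad, 6e58, 749b, 9ae2, a19a, a685, bd0e, c09b, f84e, ffc7}.
Reachable from 6a99: {0bf2, 318c, 42ad, 6a99, 6e58, 749b, 9ae2, c09b, eb52}.
Only in a19a's history (ahead): {27cb, a19a, a685, bd0e, f84e, ffc7} — 6.
Only in 6a99's history (behind): {6a99, eb52} — 2.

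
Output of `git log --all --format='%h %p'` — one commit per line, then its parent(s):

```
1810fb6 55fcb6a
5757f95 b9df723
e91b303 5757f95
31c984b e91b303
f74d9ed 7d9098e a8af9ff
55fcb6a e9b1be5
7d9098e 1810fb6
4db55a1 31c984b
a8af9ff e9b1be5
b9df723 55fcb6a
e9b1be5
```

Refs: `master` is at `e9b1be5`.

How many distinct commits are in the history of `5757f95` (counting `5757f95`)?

4

Walking parent pointers from 5757f95: reachable set = {55fcb6a, 5757f95, b9df723, e9b1be5}.
That is 4 commits.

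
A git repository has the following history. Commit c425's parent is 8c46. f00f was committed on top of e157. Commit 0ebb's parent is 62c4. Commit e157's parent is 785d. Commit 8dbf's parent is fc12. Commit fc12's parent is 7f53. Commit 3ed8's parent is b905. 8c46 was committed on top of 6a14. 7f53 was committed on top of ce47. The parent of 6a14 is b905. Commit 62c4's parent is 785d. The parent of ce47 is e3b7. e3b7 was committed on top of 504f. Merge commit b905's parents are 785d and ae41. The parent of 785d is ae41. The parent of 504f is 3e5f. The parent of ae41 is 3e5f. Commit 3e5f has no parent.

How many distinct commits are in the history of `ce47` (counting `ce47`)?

4

Walking parent pointers from ce47: reachable set = {3e5f, 504f, ce47, e3b7}.
That is 4 commits.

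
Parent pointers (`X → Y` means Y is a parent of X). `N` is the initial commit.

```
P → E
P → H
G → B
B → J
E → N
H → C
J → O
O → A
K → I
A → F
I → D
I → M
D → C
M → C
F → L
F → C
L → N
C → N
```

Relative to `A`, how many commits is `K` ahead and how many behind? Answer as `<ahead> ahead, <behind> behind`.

4 ahead, 3 behind

Reachable from K: {C, D, I, K, M, N}.
Reachable from A: {A, C, F, L, N}.
Only in K's history (ahead): {D, I, K, M} — 4.
Only in A's history (behind): {A, F, L} — 3.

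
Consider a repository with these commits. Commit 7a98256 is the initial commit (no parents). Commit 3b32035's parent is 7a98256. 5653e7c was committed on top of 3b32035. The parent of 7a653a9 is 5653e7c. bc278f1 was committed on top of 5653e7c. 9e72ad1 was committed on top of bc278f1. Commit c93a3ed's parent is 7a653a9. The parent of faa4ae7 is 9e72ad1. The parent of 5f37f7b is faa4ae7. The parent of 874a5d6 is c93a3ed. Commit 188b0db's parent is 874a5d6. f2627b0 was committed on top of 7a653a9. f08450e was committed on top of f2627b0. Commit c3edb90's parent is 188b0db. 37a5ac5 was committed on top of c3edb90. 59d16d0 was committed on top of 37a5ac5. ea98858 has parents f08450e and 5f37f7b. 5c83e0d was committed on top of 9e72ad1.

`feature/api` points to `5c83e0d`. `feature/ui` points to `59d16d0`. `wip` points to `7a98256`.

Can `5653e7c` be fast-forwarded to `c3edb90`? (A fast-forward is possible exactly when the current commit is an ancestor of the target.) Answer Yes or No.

A fast-forward from 5653e7c to c3edb90 is possible iff 5653e7c is an ancestor of c3edb90.
Ancestors of c3edb90: {188b0db, 3b32035, 5653e7c, 7a653a9, 7a98256, 874a5d6, c3edb90, c93a3ed}.
5653e7c is among them, so fast-forward is possible.

Yes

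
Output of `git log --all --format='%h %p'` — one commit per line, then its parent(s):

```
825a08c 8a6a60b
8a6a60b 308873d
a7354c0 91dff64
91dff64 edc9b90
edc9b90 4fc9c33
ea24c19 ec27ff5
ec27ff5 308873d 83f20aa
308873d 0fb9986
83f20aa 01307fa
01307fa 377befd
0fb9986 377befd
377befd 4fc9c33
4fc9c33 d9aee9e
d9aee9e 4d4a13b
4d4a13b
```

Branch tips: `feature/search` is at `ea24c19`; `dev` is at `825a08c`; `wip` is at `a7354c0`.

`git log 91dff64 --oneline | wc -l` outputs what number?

Walking parent pointers from 91dff64: reachable set = {4d4a13b, 4fc9c33, 91dff64, d9aee9e, edc9b90}.
That is 5 commits.

5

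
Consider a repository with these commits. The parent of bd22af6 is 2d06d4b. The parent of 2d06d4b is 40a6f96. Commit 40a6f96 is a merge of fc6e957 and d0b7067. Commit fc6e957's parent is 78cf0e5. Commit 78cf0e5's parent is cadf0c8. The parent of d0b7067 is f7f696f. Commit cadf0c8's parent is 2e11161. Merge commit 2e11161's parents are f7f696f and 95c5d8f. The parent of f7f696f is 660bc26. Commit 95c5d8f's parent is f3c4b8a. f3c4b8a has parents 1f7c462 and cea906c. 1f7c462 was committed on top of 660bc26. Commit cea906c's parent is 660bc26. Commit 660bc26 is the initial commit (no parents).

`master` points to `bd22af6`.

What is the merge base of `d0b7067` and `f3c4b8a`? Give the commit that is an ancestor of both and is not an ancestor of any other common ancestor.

Ancestors of d0b7067: {660bc26, d0b7067, f7f696f}.
Ancestors of f3c4b8a: {1f7c462, 660bc26, cea906c, f3c4b8a}.
Common ancestors: {660bc26}.
The only common ancestor is 660bc26, so it is the merge base.

660bc26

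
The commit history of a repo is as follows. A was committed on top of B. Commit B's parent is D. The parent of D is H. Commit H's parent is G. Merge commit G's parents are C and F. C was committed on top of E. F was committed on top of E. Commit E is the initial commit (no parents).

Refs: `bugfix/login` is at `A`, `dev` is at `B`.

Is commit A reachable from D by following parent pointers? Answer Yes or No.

No

Ancestors of D: {C, D, E, F, G, H}.
A is not in that set, so it is not an ancestor of D.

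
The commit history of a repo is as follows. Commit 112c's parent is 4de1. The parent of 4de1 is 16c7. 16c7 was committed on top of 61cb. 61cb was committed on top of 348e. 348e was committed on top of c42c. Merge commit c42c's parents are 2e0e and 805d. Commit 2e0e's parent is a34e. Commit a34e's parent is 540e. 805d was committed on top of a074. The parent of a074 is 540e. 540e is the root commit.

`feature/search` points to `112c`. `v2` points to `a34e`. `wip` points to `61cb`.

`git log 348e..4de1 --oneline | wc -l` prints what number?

3

Reachable from 4de1: {16c7, 2e0e, 348e, 4de1, 540e, 61cb, 805d, a074, a34e, c42c}.
Reachable from 348e: {2e0e, 348e, 540e, 805d, a074, a34e, c42c}.
In 4de1's history but not 348e's: {16c7, 4de1, 61cb} — 3 commits.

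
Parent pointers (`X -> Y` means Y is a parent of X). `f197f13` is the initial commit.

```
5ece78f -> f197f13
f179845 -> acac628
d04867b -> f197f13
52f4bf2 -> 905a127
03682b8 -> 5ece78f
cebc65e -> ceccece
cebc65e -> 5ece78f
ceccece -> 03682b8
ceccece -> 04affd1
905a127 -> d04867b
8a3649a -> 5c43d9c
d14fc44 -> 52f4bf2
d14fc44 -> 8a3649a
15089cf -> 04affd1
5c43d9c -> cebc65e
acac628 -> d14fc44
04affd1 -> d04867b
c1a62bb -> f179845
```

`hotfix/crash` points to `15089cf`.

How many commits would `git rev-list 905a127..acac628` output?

10

Reachable from acac628: {03682b8, 04affd1, 52f4bf2, 5c43d9c, 5ece78f, 8a3649a, 905a127, acac628, cebc65e, ceccece, d04867b, d14fc44, f197f13}.
Reachable from 905a127: {905a127, d04867b, f197f13}.
In acac628's history but not 905a127's: {03682b8, 04affd1, 52f4bf2, 5c43d9c, 5ece78f, 8a3649a, acac628, cebc65e, ceccece, d14fc44} — 10 commits.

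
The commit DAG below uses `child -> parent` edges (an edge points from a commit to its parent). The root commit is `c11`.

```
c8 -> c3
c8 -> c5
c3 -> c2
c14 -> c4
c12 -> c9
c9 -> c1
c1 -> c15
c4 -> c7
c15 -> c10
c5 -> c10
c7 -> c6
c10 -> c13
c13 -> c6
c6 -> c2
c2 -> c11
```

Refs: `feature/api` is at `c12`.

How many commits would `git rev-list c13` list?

Walking parent pointers from c13: reachable set = {c11, c13, c2, c6}.
That is 4 commits.

4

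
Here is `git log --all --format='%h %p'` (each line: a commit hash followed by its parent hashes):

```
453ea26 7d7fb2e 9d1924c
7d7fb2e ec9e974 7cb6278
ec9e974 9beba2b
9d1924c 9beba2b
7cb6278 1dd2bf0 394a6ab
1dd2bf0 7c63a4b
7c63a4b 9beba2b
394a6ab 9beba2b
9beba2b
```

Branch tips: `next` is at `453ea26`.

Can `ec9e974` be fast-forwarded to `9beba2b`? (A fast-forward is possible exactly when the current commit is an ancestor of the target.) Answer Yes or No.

No

A fast-forward from ec9e974 to 9beba2b is possible iff ec9e974 is an ancestor of 9beba2b.
Ancestors of 9beba2b: {9beba2b}.
ec9e974 is not among them, so fast-forward is not possible.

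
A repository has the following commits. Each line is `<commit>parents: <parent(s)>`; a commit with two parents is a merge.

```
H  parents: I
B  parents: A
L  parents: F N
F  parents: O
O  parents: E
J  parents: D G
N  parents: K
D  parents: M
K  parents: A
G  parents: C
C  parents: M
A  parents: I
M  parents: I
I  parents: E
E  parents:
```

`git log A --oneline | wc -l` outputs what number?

3

Walking parent pointers from A: reachable set = {A, E, I}.
That is 3 commits.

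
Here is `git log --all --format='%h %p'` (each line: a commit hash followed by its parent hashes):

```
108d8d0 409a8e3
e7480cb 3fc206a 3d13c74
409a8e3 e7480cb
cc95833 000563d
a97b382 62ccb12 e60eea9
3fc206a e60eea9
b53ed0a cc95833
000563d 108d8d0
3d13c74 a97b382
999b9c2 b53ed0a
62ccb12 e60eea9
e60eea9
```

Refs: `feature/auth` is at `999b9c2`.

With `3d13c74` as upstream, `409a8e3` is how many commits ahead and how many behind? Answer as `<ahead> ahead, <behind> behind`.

Reachable from 409a8e3: {3d13c74, 3fc206a, 409a8e3, 62ccb12, a97b382, e60eea9, e7480cb}.
Reachable from 3d13c74: {3d13c74, 62ccb12, a97b382, e60eea9}.
Only in 409a8e3's history (ahead): {3fc206a, 409a8e3, e7480cb} — 3.
Only in 3d13c74's history (behind): {} — 0.

3 ahead, 0 behind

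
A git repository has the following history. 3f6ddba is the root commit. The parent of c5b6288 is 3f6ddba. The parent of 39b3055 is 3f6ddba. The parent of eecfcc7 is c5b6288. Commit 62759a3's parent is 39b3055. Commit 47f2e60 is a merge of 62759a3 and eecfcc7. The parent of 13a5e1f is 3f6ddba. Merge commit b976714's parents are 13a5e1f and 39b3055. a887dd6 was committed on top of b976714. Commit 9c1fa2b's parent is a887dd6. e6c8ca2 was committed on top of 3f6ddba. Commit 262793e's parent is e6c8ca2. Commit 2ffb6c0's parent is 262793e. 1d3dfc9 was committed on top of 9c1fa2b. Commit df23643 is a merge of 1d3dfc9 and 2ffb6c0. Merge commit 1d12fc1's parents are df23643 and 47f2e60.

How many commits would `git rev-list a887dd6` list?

Walking parent pointers from a887dd6: reachable set = {13a5e1f, 39b3055, 3f6ddba, a887dd6, b976714}.
That is 5 commits.

5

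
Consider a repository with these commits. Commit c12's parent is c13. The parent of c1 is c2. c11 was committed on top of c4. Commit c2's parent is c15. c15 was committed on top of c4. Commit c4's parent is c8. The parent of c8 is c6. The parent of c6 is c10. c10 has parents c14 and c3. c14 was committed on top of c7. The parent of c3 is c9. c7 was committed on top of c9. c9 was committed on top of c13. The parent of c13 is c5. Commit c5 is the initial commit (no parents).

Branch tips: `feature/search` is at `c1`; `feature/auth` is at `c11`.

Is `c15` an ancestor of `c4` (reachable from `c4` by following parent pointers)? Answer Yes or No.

No

Ancestors of c4: {c10, c13, c14, c3, c4, c5, c6, c7, c8, c9}.
c15 is not in that set, so it is not an ancestor of c4.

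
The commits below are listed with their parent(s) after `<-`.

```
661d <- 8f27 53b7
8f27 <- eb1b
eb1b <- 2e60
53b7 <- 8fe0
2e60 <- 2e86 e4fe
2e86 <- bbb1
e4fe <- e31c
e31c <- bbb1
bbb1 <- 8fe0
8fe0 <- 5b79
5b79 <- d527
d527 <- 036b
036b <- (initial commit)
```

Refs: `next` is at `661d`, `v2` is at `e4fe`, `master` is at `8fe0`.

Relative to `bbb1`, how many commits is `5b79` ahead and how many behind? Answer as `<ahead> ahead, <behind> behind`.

Reachable from 5b79: {036b, 5b79, d527}.
Reachable from bbb1: {036b, 5b79, 8fe0, bbb1, d527}.
Only in 5b79's history (ahead): {} — 0.
Only in bbb1's history (behind): {8fe0, bbb1} — 2.

0 ahead, 2 behind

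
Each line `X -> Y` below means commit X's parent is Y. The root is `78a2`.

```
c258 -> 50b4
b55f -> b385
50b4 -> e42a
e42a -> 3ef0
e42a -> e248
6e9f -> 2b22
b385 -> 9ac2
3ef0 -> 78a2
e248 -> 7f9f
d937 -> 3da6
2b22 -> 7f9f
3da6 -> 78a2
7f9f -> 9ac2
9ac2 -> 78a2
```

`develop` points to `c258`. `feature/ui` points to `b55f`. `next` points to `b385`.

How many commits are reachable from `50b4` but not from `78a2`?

Reachable from 50b4: {3ef0, 50b4, 78a2, 7f9f, 9ac2, e248, e42a}.
Reachable from 78a2: {78a2}.
In 50b4's history but not 78a2's: {3ef0, 50b4, 7f9f, 9ac2, e248, e42a} — 6 commits.

6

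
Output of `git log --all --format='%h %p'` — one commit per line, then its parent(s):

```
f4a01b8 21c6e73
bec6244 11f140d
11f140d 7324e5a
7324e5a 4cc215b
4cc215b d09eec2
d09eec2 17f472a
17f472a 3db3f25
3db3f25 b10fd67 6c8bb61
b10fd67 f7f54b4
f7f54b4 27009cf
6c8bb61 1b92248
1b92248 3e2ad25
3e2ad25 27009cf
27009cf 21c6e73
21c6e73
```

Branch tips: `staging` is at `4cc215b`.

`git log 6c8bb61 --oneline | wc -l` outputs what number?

5

Walking parent pointers from 6c8bb61: reachable set = {1b92248, 21c6e73, 27009cf, 3e2ad25, 6c8bb61}.
That is 5 commits.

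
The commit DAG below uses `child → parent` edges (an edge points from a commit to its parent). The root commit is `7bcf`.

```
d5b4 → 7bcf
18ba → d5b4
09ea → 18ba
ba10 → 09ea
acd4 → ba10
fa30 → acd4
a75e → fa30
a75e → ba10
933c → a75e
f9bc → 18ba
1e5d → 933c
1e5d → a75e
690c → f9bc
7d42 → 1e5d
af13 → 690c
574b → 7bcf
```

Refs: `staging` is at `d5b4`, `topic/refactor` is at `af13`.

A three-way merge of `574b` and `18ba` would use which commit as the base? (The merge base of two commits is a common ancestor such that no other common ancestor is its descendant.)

Ancestors of 574b: {574b, 7bcf}.
Ancestors of 18ba: {18ba, 7bcf, d5b4}.
Common ancestors: {7bcf}.
The only common ancestor is 7bcf, so it is the merge base.

7bcf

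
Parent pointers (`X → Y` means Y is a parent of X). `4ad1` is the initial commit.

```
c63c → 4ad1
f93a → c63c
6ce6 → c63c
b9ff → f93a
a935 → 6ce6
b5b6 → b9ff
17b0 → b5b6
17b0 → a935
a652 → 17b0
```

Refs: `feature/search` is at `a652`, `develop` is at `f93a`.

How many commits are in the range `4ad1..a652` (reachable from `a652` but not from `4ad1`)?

Reachable from a652: {17b0, 4ad1, 6ce6, a652, a935, b5b6, b9ff, c63c, f93a}.
Reachable from 4ad1: {4ad1}.
In a652's history but not 4ad1's: {17b0, 6ce6, a652, a935, b5b6, b9ff, c63c, f93a} — 8 commits.

8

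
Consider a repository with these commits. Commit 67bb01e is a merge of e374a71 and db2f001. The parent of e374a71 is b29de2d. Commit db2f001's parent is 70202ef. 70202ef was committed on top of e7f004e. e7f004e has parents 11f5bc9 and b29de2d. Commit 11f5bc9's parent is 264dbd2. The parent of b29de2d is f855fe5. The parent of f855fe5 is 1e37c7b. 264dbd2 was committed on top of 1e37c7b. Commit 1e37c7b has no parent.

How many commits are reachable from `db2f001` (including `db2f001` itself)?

8

Walking parent pointers from db2f001: reachable set = {11f5bc9, 1e37c7b, 264dbd2, 70202ef, b29de2d, db2f001, e7f004e, f855fe5}.
That is 8 commits.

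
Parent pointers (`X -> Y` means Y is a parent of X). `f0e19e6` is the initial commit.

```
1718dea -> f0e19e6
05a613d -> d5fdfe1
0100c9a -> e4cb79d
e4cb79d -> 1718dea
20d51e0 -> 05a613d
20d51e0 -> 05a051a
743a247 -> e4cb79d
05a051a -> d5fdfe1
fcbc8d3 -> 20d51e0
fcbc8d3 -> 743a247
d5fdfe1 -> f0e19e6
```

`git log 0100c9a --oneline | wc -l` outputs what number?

4

Walking parent pointers from 0100c9a: reachable set = {0100c9a, 1718dea, e4cb79d, f0e19e6}.
That is 4 commits.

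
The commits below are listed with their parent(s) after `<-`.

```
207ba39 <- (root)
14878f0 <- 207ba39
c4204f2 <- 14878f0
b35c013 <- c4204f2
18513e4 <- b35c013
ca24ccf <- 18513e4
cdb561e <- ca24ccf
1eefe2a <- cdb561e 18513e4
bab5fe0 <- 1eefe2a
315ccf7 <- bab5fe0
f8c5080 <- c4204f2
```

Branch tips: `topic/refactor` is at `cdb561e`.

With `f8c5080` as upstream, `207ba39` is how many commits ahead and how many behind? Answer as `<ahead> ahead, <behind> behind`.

0 ahead, 3 behind

Reachable from 207ba39: {207ba39}.
Reachable from f8c5080: {14878f0, 207ba39, c4204f2, f8c5080}.
Only in 207ba39's history (ahead): {} — 0.
Only in f8c5080's history (behind): {14878f0, c4204f2, f8c5080} — 3.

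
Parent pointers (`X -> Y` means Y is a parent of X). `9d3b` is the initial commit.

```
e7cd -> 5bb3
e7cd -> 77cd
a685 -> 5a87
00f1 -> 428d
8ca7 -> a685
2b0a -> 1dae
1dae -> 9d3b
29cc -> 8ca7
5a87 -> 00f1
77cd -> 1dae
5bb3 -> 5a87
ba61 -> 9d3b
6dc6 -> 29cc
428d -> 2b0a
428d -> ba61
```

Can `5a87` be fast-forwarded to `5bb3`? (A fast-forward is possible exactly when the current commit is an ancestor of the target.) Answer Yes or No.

Yes

A fast-forward from 5a87 to 5bb3 is possible iff 5a87 is an ancestor of 5bb3.
Ancestors of 5bb3: {00f1, 1dae, 2b0a, 428d, 5a87, 5bb3, 9d3b, ba61}.
5a87 is among them, so fast-forward is possible.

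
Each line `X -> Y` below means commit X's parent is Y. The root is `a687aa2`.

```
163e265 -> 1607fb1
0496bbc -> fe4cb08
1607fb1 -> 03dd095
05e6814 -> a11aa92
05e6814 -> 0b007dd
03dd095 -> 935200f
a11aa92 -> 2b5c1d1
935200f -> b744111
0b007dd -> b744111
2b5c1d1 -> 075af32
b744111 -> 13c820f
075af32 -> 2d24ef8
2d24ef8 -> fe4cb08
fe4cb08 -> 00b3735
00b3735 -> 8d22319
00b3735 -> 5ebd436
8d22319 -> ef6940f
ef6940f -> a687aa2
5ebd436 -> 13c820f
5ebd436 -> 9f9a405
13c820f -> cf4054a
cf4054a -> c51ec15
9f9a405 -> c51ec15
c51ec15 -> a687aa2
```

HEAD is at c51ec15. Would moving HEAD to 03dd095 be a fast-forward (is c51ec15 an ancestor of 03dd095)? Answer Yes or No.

A fast-forward from c51ec15 to 03dd095 is possible iff c51ec15 is an ancestor of 03dd095.
Ancestors of 03dd095: {03dd095, 13c820f, 935200f, a687aa2, b744111, c51ec15, cf4054a}.
c51ec15 is among them, so fast-forward is possible.

Yes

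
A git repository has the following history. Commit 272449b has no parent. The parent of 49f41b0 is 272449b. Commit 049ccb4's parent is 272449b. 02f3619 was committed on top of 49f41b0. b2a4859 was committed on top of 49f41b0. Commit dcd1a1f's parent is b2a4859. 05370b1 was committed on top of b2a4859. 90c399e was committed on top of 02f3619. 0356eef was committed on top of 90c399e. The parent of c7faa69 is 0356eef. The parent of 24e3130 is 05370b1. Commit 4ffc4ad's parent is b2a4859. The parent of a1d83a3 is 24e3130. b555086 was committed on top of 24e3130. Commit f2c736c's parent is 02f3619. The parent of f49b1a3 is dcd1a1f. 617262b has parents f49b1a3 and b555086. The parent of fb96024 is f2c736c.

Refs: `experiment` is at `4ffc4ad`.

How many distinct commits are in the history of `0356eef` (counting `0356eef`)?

Walking parent pointers from 0356eef: reachable set = {02f3619, 0356eef, 272449b, 49f41b0, 90c399e}.
That is 5 commits.

5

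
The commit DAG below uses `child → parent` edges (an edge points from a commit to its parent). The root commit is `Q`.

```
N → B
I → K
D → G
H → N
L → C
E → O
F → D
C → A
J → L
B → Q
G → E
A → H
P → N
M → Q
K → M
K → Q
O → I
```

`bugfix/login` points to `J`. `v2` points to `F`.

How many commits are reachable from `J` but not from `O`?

Reachable from J: {A, B, C, H, J, L, N, Q}.
Reachable from O: {I, K, M, O, Q}.
In J's history but not O's: {A, B, C, H, J, L, N} — 7 commits.

7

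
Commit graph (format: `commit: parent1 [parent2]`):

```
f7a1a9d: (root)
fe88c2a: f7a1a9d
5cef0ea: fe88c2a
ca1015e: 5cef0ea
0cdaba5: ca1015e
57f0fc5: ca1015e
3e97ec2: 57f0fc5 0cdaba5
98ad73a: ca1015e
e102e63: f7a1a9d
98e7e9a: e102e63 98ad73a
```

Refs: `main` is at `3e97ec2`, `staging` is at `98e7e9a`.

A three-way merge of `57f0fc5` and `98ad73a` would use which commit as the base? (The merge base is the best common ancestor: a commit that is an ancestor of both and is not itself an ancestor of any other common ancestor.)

ca1015e

Ancestors of 57f0fc5: {57f0fc5, 5cef0ea, ca1015e, f7a1a9d, fe88c2a}.
Ancestors of 98ad73a: {5cef0ea, 98ad73a, ca1015e, f7a1a9d, fe88c2a}.
Common ancestors: {5cef0ea, ca1015e, f7a1a9d, fe88c2a}.
Among these, ca1015e is not an ancestor of any other common ancestor — it is the merge base.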